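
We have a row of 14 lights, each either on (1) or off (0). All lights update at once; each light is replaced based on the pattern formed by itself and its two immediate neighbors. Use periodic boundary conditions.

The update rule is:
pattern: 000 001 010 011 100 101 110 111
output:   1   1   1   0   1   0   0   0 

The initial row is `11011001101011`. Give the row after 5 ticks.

00000110000000

tick 1: 00000110001000
tick 2: 11111001111111
tick 3: 00000110000000
tick 4: 11111001111111  (repeats tick 2; period 2)
tick 5: 00000110000000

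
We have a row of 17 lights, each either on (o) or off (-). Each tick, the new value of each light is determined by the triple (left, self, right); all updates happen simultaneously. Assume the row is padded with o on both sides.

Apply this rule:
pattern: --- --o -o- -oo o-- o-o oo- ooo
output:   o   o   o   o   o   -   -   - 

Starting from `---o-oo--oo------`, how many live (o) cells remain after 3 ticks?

oooo-o-ooo-oooooo
-----o-o---o-----
oooooo-oooooooooo
count of o: 16

16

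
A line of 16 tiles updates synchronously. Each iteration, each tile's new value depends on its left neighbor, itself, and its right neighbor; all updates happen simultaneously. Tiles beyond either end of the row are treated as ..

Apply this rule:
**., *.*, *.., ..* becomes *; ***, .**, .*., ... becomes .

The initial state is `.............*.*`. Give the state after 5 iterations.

............*.*.
...........*.*.*
..........*.*.*.
.........*.*.*.*
........*.*.*.*.

........*.*.*.*.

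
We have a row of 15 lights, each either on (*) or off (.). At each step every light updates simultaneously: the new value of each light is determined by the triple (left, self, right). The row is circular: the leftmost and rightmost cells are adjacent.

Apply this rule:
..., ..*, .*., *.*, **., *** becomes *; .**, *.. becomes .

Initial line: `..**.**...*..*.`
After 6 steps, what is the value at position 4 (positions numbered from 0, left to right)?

**.**.*.***.**.
.**.****.***.**
*.**.****.***.*
**.**.****.***.
.**.**.****.***
*.**.**.****.**
position 4 holds .

.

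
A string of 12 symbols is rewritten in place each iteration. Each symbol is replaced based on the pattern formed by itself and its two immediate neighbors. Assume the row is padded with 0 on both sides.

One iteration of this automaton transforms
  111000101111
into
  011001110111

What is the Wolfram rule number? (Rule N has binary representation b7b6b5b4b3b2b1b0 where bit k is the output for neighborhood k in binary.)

position 1: 111 → 1  (bit 7 = 1)
position 2: 110 → 1  (bit 6 = 1)
position 7: 101 → 1  (bit 5 = 1)
position 3: 100 → 0  (bit 4 = 0)
position 0: 011 → 0  (bit 3 = 0)
position 6: 010 → 1  (bit 2 = 1)
position 5: 001 → 1  (bit 1 = 1)
position 4: 000 → 0  (bit 0 = 0)
bits b7..b0 = 11100110 = 230

230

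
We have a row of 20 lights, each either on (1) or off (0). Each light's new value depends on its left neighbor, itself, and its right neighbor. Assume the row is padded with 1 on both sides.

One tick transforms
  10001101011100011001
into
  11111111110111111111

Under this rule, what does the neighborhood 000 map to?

1

At position 2 the neighborhood is 000; the next row has 1 there.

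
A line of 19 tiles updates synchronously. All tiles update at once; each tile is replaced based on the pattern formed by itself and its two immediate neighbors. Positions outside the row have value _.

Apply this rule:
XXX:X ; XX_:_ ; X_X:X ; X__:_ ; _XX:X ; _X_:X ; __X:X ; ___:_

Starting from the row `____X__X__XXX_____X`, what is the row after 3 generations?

_XX_XX_XXX_____XX__

generation 1: ___XX_XX_XXX_____XX
generation 2: __XX_XX_XXX_____XX_
generation 3: _XX_XX_XXX_____XX__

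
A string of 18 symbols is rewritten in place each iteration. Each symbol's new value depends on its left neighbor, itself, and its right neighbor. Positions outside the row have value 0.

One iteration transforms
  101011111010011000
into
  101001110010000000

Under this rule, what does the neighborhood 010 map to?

1

At position 0 the neighborhood is 010; the next row has 1 there.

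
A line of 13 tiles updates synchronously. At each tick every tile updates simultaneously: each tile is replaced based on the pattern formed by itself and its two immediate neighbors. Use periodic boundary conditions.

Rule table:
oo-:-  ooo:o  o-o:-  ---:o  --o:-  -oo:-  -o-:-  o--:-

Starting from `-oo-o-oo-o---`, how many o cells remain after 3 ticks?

-----------oo
-ooooooooo---
--ooooooo--oo
count of o: 9

9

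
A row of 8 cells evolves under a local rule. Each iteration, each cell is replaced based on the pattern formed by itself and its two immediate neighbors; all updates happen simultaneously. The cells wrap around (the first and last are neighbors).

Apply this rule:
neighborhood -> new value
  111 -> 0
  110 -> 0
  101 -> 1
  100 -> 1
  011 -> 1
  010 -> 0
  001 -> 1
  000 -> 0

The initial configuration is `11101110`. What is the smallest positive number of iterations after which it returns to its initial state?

8

10011001
01110111
11001100
10111011
01100110
11011101
00110011
11101110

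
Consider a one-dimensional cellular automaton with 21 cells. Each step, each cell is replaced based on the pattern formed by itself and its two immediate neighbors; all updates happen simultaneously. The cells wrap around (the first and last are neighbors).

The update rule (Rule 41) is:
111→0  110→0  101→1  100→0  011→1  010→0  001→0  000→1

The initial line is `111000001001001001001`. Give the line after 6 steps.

000010011000111111111

step 1: 000011100000000000001
step 2: 011010001111111111100
step 3: 010100101000000000001
step 4: 101000010011111111100
step 5: 010011000010000000000
step 6: 000010011000111111111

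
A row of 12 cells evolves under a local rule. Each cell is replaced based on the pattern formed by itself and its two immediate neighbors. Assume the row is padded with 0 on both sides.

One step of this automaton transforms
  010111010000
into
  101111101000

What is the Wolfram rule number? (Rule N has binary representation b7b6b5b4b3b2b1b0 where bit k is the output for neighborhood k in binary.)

position 4: 111 → 1  (bit 7 = 1)
position 5: 110 → 1  (bit 6 = 1)
position 2: 101 → 1  (bit 5 = 1)
position 8: 100 → 1  (bit 4 = 1)
position 3: 011 → 1  (bit 3 = 1)
position 1: 010 → 0  (bit 2 = 0)
position 0: 001 → 1  (bit 1 = 1)
position 9: 000 → 0  (bit 0 = 0)
bits b7..b0 = 11111010 = 250

250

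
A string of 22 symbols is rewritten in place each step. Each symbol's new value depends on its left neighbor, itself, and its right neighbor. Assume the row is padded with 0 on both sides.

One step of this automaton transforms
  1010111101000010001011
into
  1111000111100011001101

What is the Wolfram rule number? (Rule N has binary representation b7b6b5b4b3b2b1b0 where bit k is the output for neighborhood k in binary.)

position 5: 111 → 0  (bit 7 = 0)
position 7: 110 → 1  (bit 6 = 1)
position 1: 101 → 1  (bit 5 = 1)
position 10: 100 → 1  (bit 4 = 1)
position 4: 011 → 0  (bit 3 = 0)
position 0: 010 → 1  (bit 2 = 1)
position 13: 001 → 0  (bit 1 = 0)
position 11: 000 → 0  (bit 0 = 0)
bits b7..b0 = 01110100 = 116

116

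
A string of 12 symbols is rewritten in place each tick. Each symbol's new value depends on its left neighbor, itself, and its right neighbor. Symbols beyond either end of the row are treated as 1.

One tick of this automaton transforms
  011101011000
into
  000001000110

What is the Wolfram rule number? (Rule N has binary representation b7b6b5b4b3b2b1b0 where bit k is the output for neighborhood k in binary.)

21

position 2: 111 → 0  (bit 7 = 0)
position 3: 110 → 0  (bit 6 = 0)
position 0: 101 → 0  (bit 5 = 0)
position 9: 100 → 1  (bit 4 = 1)
position 1: 011 → 0  (bit 3 = 0)
position 5: 010 → 1  (bit 2 = 1)
position 11: 001 → 0  (bit 1 = 0)
position 10: 000 → 1  (bit 0 = 1)
bits b7..b0 = 00010101 = 21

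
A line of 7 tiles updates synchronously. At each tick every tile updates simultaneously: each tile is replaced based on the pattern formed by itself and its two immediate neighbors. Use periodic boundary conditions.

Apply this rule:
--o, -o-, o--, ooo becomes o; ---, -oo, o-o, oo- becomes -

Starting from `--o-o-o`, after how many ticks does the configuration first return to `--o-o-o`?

ooo-o-o
oo--o--
--ooooo
oo-ooo-
----o--
---ooo-
--o-o-o

7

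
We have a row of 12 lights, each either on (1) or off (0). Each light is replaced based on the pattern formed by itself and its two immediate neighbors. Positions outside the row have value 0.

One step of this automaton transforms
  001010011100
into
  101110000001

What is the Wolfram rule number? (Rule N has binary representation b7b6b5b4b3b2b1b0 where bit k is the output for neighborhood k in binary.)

37

position 8: 111 → 0  (bit 7 = 0)
position 9: 110 → 0  (bit 6 = 0)
position 3: 101 → 1  (bit 5 = 1)
position 5: 100 → 0  (bit 4 = 0)
position 7: 011 → 0  (bit 3 = 0)
position 2: 010 → 1  (bit 2 = 1)
position 1: 001 → 0  (bit 1 = 0)
position 0: 000 → 1  (bit 0 = 1)
bits b7..b0 = 00100101 = 37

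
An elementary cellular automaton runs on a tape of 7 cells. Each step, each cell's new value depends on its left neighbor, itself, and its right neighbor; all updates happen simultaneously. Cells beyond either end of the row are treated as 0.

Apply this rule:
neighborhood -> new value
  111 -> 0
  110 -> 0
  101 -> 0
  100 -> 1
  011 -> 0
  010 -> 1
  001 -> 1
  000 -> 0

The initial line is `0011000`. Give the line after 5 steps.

0100100
1111110
0000001
0000011
0000100

0000100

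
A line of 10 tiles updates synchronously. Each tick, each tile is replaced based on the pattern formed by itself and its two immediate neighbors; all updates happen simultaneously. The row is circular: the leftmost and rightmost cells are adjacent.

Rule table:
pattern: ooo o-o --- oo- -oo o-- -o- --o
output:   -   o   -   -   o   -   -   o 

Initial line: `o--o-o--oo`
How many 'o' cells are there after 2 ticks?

4

--o-o--oo-
-o-o--oo--
count of o: 4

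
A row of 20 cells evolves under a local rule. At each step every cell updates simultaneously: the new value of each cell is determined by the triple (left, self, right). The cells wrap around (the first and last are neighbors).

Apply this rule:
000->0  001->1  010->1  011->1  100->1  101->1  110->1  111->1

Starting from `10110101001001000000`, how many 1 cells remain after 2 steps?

18

step 1: 11111111111111100001
step 2: 11111111111111110011
count of 1: 18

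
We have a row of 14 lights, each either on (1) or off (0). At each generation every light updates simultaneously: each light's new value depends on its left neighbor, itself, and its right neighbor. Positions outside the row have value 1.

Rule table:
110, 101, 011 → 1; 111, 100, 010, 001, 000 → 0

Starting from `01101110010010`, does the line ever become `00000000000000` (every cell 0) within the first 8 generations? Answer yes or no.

no

11111010000001
00001100000001
00001100000001  (fixed point — unchanged through generation 8)
generation 8 is 00001100000001, still not uniform 0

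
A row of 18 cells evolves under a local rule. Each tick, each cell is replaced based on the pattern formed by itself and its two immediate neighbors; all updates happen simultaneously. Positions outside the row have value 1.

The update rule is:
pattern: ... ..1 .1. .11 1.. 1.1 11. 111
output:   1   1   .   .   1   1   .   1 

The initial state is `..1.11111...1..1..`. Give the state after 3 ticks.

11.1.111.111.11.11
1.1.1.1.1.1.1..1.1
.1.1.1.1.1.1.11.1.

.1.1.1.1.1.1.11.1.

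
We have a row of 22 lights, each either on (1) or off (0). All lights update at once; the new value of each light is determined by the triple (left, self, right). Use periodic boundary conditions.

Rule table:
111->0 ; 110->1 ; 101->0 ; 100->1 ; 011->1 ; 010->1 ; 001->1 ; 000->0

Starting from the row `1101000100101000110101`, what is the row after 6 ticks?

0101101111101101110101
0101101000101101010101
0101101101101101010101
0101101101101101010101  (fixed point — unchanged through tick 6)

0101101101101101010101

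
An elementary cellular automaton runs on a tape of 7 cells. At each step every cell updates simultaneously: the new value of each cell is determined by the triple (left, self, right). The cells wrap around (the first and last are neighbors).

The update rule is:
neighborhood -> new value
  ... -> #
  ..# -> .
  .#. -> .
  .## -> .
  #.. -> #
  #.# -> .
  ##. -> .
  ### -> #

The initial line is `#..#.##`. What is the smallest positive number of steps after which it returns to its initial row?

3

.#....#
..###..
#..#.##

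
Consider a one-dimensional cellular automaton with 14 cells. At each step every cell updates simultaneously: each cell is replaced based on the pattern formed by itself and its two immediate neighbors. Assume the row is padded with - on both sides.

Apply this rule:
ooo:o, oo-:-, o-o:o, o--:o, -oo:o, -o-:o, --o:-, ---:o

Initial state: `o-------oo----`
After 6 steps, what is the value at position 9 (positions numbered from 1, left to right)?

o

step 1: ooooooo-o-oooo
step 2: oooooo-oooooo-
step 3: ooooo-oooooo-o
step 4: oooo-oooooo-oo
step 5: ooo-oooooo-oo-
step 6: oo-oooooo-oo-o
position 9 holds o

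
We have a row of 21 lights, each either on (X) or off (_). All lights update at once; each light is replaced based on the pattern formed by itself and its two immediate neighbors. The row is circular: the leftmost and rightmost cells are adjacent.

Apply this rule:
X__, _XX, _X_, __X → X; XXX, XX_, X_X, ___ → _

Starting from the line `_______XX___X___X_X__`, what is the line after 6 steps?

_X_X_X____X_____X_XX_

______XX_X_XXX_XX_XX_
_____XX__X_X___X__X_X
X___XX_XXX_XX_XXXXX_X
_X_XX__X___X__X_____X
_X_X_XXXX_XXXXXX___XX
_X_X_X____X_____X_XX_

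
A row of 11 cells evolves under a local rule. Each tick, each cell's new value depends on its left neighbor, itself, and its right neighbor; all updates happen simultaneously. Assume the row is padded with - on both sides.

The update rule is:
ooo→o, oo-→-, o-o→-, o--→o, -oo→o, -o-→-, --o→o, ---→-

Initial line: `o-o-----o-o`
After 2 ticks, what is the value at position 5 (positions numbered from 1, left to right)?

o

---o---o---
--o-o-o-o--
position 5 holds o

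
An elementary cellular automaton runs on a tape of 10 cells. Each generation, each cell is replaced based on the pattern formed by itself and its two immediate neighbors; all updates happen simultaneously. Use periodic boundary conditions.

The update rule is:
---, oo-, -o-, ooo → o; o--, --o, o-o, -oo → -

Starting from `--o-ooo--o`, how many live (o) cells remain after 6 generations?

4

--o--oo--o
--o---o--o
--o-o-o--o
--o-o-o--o  (fixed point — unchanged through generation 6)
count of o: 4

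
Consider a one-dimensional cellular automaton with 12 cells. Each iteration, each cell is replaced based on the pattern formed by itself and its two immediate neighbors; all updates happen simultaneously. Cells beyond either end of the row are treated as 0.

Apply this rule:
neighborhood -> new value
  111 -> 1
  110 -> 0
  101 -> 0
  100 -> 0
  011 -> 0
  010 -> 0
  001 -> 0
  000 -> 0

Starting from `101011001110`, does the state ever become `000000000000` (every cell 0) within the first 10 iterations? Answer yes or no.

000000000100
000000000000
all cells are 0 at iteration 2

yes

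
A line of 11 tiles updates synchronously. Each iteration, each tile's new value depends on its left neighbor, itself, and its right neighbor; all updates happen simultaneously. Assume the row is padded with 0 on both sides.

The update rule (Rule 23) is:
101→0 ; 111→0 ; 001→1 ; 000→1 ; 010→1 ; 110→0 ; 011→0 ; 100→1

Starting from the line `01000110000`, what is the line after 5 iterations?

11111001111

iteration 1: 11111001111
iteration 2: 00000110000
iteration 3: 11111001111  (repeats iteration 1; period 2)
iteration 5: 11111001111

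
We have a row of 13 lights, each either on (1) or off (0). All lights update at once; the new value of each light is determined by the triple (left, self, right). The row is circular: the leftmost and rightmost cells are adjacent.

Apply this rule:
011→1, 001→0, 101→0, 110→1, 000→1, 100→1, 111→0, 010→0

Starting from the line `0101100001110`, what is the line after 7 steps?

0111111000111

step 1: 0001111101011
step 2: 1101000100011
step 3: 0100110011010
step 4: 0010111011001
step 5: 1000101011100
step 6: 0110000010110
step 7: 0111111000111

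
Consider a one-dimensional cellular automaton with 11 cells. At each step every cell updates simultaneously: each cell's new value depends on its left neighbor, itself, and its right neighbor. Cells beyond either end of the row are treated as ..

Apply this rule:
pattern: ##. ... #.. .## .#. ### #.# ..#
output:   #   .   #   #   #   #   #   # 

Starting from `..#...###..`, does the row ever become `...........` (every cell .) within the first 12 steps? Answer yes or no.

no

.###.#####.
###########
###########  (fixed point — unchanged through step 12)
step 12 is ###########, still not uniform .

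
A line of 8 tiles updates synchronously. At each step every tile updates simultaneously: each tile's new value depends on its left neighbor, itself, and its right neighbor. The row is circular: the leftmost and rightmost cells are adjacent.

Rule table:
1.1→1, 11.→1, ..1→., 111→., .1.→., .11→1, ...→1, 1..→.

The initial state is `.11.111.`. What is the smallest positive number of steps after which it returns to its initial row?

4

step 1: .1111.1.
step 2: .1..11..
step 3: ....11.1
step 4: .11.111.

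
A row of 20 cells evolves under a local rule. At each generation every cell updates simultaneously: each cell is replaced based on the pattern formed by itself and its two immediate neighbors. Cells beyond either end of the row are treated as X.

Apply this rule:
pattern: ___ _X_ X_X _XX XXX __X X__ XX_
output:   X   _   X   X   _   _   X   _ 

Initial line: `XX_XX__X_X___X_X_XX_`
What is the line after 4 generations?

X_X_X_X_X_X_X_X_XX_X

__XX_X__X_XX__X_XX_X
X_X_X_X__XX_X__XX_XX
_X_X_X_X_X_X_X_X_XX_
X_X_X_X_X_X_X_X_XX_X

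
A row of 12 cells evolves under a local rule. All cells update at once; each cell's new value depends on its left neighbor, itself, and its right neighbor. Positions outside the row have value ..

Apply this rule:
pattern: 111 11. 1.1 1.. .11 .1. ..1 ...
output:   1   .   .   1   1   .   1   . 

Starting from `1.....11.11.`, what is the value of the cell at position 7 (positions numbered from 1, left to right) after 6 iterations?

.1...11..1.1
1.1.11.11...
....1..1.1..
...1.11...1.
..1..1.1.1.1
.1.11.......
position 7 holds .

.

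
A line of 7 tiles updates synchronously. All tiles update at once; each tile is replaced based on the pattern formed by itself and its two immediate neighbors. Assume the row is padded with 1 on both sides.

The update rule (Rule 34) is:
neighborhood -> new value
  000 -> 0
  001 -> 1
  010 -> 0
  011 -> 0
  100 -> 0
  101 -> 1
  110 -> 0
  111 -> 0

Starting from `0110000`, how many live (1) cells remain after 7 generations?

4

generation 1: 1000001
generation 2: 0000010
generation 3: 0000101
generation 4: 0001010
generation 5: 0010101
generation 6: 0101010
generation 7: 1010101
count of 1: 4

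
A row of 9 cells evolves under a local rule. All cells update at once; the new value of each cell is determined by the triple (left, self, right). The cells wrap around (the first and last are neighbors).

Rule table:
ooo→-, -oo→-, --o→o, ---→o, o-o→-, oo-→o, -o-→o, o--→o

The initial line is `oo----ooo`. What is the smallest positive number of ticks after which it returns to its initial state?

9

-ooooo---
o----oooo
ooooo----
----ooooo
oooo----o
---ooooo-
ooo----oo
--ooooo--
oo----ooo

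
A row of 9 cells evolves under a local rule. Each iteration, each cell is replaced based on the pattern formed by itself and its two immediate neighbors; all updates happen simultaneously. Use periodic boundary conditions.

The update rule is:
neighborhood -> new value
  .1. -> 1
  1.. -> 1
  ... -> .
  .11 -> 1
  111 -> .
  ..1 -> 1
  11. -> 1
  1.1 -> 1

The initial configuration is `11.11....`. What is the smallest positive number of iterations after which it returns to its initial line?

6

111111..1
.....1111
1...11..1
11.111111
.111.....
11.11....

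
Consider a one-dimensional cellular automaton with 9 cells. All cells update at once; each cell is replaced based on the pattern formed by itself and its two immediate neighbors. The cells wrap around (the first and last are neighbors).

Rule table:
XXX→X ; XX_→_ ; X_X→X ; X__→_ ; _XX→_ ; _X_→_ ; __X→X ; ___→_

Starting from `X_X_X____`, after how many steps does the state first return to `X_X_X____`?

_X_X____X
X_X____X_
_X____X_X
X____X_X_
____X_X_X
___X_X_X_
__X_X_X__
_X_X_X___
X_X_X____

9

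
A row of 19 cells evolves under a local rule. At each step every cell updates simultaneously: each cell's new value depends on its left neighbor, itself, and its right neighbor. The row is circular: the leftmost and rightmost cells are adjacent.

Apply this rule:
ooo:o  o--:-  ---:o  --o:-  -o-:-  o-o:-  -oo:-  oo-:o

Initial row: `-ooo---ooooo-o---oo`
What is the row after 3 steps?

oo---ooo--oo---oooo

--oo-o--oooo---o--o
---o-----ooo-o-----
oo---ooo--oo---oooo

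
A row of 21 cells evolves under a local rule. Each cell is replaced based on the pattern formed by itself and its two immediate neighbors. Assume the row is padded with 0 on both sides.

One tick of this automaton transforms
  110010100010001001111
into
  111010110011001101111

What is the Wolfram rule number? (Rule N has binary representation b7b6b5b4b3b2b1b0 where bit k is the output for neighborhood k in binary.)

220

position 18: 111 → 1  (bit 7 = 1)
position 1: 110 → 1  (bit 6 = 1)
position 5: 101 → 0  (bit 5 = 0)
position 2: 100 → 1  (bit 4 = 1)
position 0: 011 → 1  (bit 3 = 1)
position 4: 010 → 1  (bit 2 = 1)
position 3: 001 → 0  (bit 1 = 0)
position 8: 000 → 0  (bit 0 = 0)
bits b7..b0 = 11011100 = 220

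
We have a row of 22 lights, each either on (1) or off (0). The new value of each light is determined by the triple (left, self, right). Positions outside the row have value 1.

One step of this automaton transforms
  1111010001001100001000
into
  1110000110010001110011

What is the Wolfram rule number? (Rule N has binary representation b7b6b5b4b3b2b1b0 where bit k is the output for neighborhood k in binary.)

131

position 0: 111 → 1  (bit 7 = 1)
position 3: 110 → 0  (bit 6 = 0)
position 4: 101 → 0  (bit 5 = 0)
position 6: 100 → 0  (bit 4 = 0)
position 12: 011 → 0  (bit 3 = 0)
position 5: 010 → 0  (bit 2 = 0)
position 8: 001 → 1  (bit 1 = 1)
position 7: 000 → 1  (bit 0 = 1)
bits b7..b0 = 10000011 = 131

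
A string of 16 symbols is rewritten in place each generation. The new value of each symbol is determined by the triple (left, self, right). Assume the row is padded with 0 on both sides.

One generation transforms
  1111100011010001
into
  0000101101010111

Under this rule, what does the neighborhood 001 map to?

At position 7 the neighborhood is 001; the next row has 1 there.

1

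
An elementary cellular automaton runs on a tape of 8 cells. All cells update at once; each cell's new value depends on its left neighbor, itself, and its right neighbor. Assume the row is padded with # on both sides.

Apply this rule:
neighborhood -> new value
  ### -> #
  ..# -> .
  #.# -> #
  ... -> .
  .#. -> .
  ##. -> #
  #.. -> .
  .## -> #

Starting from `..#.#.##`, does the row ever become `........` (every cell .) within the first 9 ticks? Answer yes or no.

no

...#.###
....####
....####  (fixed point — unchanged through tick 9)
tick 9 is ....####, still not uniform .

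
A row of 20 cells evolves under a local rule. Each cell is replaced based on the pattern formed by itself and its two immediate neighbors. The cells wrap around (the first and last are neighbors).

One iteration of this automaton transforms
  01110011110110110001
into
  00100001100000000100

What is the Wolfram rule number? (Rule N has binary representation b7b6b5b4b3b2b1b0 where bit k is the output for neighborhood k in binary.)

129

position 2: 111 → 1  (bit 7 = 1)
position 3: 110 → 0  (bit 6 = 0)
position 0: 101 → 0  (bit 5 = 0)
position 4: 100 → 0  (bit 4 = 0)
position 1: 011 → 0  (bit 3 = 0)
position 19: 010 → 0  (bit 2 = 0)
position 5: 001 → 0  (bit 1 = 0)
position 17: 000 → 1  (bit 0 = 1)
bits b7..b0 = 10000001 = 129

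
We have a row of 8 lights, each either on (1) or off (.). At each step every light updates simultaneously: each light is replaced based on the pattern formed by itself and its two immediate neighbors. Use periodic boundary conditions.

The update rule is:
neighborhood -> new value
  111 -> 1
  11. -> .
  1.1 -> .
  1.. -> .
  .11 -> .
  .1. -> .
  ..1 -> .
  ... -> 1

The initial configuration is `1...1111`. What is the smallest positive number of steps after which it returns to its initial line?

6

..1..111
......1.
11111...
.111..1.
..1.....
1...1111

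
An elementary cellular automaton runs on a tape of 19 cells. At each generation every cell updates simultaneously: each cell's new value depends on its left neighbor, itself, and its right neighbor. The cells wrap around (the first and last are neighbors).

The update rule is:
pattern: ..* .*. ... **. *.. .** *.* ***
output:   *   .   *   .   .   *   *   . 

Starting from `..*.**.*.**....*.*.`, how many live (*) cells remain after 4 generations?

10

generation 1: **.**.*.**..***.*..
generation 2: *.**.*.**..**..*..*
generation 3: .**.*.**..**..*..**
generation 4: **.*.**..**..*..**.
count of *: 10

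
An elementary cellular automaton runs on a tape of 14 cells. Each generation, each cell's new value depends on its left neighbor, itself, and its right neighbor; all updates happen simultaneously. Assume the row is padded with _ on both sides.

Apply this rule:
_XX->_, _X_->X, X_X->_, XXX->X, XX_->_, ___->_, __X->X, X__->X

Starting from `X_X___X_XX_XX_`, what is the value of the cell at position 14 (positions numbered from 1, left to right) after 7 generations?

X

X_XX_XX______X
X______X____XX
XX____XXX__X__
__X__X_X_XXXX_
_XXXXX_X__XX_X
X_XXX__XXX___X
X__X_XX_X_X_XX
position 14 holds X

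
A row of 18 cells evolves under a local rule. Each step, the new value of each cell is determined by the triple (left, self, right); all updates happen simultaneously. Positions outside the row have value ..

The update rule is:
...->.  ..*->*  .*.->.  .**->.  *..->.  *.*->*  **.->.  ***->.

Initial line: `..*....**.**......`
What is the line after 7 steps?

.*....*..*........
*....*..*.........
....*..*..........
...*..*...........
..*..*............
.*..*.............
*..*..............

*..*..............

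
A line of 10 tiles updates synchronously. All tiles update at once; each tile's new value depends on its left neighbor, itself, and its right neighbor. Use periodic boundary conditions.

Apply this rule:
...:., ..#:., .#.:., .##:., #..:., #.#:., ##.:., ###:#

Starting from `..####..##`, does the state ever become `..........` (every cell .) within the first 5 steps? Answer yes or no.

...##.....
..........
all cells are . at step 2

yes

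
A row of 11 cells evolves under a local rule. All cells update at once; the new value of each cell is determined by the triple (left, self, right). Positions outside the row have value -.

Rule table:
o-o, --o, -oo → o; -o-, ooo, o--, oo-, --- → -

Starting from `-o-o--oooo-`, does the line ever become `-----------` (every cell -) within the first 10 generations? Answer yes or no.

yes

generation 1: o-o--oo----
generation 2: -o--oo-----
generation 3: o--oo------
generation 4: --oo-------
generation 5: -oo--------
generation 6: oo---------
generation 7: o----------
generation 8: -----------
all cells are - at generation 8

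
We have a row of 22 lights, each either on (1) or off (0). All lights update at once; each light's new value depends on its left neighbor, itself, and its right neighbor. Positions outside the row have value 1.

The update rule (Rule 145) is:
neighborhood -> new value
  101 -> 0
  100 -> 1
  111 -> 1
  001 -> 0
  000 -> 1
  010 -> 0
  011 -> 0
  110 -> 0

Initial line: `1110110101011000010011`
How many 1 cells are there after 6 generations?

5

generation 1: 1100000000000111001001
generation 2: 1011111111110010100100
generation 3: 0001111111101000010010
generation 4: 1100111111000111001000
generation 5: 1010011110110010100110
generation 6: 0001001100001000010000
count of 1: 5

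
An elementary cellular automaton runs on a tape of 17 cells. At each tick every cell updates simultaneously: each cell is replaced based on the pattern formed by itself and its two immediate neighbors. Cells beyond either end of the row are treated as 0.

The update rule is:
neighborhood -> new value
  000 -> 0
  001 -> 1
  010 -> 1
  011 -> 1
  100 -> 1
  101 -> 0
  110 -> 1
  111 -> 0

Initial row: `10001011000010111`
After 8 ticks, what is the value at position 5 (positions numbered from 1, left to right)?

1

11011011100110101
11011010111110101
11011010100010101
11011010110110101
11011010110110101  (fixed point — unchanged through tick 8)
position 5 holds 1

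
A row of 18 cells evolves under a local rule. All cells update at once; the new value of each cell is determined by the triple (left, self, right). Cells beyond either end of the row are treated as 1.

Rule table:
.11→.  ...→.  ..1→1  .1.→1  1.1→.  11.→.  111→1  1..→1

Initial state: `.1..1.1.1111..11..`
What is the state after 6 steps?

1..11...1...11....

step 1: .1111.1..11.11..11
step 2: ..11..111.....11.1
step 3: 11..11.1.1...1....
step 4: 1.11...1.11.111..1
step 5: ....1.11.....1.11.
step 6: 1..11...1...11....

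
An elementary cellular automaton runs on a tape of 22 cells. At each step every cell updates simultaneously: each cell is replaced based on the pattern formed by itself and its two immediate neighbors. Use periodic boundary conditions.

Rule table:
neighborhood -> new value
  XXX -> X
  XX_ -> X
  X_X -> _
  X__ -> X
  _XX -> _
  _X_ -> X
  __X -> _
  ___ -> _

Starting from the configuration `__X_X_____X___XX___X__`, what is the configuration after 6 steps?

_XX__XX__XX____XX___X_

__X_XX____XX___XX__XX_
__X__XX____XX___XX__XX
X_XX__XX____XX___XX__X
X__XX__XX____XX___XX__
XX__XX__XX____XX___XX_
_XX__XX__XX____XX___X_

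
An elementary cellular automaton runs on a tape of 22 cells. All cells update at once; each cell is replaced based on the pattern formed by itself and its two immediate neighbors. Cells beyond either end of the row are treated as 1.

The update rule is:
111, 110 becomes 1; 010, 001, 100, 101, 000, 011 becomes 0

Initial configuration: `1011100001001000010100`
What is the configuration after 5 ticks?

1001100000000000000000
1000100000000000000000
1000000000000000000000
1000000000000000000000  (fixed point — unchanged through tick 5)

1000000000000000000000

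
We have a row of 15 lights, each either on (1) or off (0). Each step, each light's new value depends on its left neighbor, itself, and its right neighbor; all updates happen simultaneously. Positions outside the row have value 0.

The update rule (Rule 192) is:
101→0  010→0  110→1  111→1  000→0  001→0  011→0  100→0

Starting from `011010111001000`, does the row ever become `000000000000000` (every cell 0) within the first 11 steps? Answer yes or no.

yes

001000011000000
000000001000000
000000000000000
all cells are 0 at step 3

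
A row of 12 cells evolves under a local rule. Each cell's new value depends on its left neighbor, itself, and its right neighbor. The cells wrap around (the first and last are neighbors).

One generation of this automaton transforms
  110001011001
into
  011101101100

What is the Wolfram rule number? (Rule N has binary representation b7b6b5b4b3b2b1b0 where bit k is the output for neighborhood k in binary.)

117

position 0: 111 → 0  (bit 7 = 0)
position 1: 110 → 1  (bit 6 = 1)
position 6: 101 → 1  (bit 5 = 1)
position 2: 100 → 1  (bit 4 = 1)
position 7: 011 → 0  (bit 3 = 0)
position 5: 010 → 1  (bit 2 = 1)
position 4: 001 → 0  (bit 1 = 0)
position 3: 000 → 1  (bit 0 = 1)
bits b7..b0 = 01110101 = 117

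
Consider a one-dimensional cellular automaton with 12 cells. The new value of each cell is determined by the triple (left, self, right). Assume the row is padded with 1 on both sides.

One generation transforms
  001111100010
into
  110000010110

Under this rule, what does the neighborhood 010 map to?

1

At position 10 the neighborhood is 010; the next row has 1 there.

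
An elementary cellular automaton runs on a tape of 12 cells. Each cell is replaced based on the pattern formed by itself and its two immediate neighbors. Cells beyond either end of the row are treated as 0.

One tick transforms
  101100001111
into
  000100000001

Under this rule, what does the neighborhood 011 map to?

0

At position 2 the neighborhood is 011; the next row has 0 there.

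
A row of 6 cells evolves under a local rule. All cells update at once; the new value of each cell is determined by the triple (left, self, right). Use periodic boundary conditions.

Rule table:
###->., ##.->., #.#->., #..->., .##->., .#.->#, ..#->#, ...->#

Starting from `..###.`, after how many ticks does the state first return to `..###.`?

tick 1: ##....
tick 2: ...###
tick 3: .##...
tick 4: #...##
tick 5: ..##..
tick 6: ##...#
tick 7: ...##.
tick 8: ###...
tick 9: ....##
tick 10: .###..
tick 11: #....#
tick 12: ..###.

12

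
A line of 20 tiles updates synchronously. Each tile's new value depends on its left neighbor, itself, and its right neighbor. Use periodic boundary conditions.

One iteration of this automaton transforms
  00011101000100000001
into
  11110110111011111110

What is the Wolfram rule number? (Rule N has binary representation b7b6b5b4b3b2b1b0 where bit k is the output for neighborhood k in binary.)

position 4: 111 → 0  (bit 7 = 0)
position 5: 110 → 1  (bit 6 = 1)
position 6: 101 → 1  (bit 5 = 1)
position 0: 100 → 1  (bit 4 = 1)
position 3: 011 → 1  (bit 3 = 1)
position 7: 010 → 0  (bit 2 = 0)
position 2: 001 → 1  (bit 1 = 1)
position 1: 000 → 1  (bit 0 = 1)
bits b7..b0 = 01111011 = 123

123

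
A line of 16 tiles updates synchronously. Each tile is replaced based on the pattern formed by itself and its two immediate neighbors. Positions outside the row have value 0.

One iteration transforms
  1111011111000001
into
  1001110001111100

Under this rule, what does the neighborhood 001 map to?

0

At position 14 the neighborhood is 001; the next row has 0 there.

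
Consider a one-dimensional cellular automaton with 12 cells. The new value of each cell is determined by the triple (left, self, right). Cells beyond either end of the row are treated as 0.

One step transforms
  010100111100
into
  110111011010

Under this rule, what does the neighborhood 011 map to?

0

At position 6 the neighborhood is 011; the next row has 0 there.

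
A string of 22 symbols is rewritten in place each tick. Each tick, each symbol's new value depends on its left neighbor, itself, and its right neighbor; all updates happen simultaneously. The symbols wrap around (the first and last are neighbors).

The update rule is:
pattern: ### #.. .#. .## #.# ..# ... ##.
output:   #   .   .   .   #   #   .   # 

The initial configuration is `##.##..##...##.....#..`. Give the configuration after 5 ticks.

.##.#.#.#..#.#....#..#
#.##.#.#..#.#....#..#.
.#.##.#..#.#....#..#.#
#.#.##..#.#....#..#.#.
.#.#.#.#.#....#..#.#.#

.#.#.#.#.#....#..#.#.#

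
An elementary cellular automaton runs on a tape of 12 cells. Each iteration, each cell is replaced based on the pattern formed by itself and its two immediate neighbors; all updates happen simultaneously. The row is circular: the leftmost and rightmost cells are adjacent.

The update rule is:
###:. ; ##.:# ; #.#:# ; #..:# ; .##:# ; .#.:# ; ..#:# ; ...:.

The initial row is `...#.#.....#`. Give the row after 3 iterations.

#.#####...##
###...##.##.
#.##.#######

#.##.#######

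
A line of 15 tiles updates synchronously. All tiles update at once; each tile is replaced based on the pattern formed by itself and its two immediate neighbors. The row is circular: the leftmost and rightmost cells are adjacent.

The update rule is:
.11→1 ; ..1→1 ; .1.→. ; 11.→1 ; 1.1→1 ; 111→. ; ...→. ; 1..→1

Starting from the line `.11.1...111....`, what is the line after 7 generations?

1..111111.11111

generation 1: 1111.1.11.11...
generation 2: 1..11.1111111.1
generation 3: 1111111.....111
generation 4: ......11...11..
generation 5: .....1111.1111.
generation 6: ....11..111..11
generation 7: 1..111111.11111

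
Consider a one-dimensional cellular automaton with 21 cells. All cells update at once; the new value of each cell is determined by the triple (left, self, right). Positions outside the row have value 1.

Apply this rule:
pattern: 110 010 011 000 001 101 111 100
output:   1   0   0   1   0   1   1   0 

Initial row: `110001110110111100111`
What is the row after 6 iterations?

110100111011011100011
111000011101101101001
111011001110110110000
111101000111011010110
111110010011101101011
111110000001110110101

111110000001110110101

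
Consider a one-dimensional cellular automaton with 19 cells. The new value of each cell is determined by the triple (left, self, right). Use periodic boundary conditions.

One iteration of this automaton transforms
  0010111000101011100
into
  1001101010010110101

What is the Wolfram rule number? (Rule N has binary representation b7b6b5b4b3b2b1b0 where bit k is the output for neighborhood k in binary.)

105

position 5: 111 → 0  (bit 7 = 0)
position 6: 110 → 1  (bit 6 = 1)
position 3: 101 → 1  (bit 5 = 1)
position 7: 100 → 0  (bit 4 = 0)
position 4: 011 → 1  (bit 3 = 1)
position 2: 010 → 0  (bit 2 = 0)
position 1: 001 → 0  (bit 1 = 0)
position 0: 000 → 1  (bit 0 = 1)
bits b7..b0 = 01101001 = 105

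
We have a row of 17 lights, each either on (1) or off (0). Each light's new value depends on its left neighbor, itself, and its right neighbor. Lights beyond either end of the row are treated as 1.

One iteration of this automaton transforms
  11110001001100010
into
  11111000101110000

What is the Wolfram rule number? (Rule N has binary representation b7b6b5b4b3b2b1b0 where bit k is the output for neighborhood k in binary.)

position 0: 111 → 1  (bit 7 = 1)
position 3: 110 → 1  (bit 6 = 1)
position 16: 101 → 0  (bit 5 = 0)
position 4: 100 → 1  (bit 4 = 1)
position 10: 011 → 1  (bit 3 = 1)
position 7: 010 → 0  (bit 2 = 0)
position 6: 001 → 0  (bit 1 = 0)
position 5: 000 → 0  (bit 0 = 0)
bits b7..b0 = 11011000 = 216

216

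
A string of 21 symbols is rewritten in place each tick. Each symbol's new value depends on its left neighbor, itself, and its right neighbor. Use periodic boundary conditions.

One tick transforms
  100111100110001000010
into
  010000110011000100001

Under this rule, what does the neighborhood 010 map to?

0

At position 0 the neighborhood is 010; the next row has 0 there.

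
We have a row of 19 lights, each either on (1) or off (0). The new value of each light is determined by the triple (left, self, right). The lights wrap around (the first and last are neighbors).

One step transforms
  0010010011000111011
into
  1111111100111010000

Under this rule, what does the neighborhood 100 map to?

At position 0 the neighborhood is 100; the next row has 1 there.

1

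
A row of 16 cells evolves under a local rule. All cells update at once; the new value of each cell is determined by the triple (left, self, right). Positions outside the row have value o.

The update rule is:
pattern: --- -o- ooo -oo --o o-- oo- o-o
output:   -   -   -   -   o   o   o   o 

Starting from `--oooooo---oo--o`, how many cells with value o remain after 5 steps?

8

oo-----oo-o-ooo-
-oo---o-oo-o--oo
o-oo-o-o-oo-oo--
oo-oo-o-o-oo-ooo
-oo-oo-o-o-oo---
count of o: 8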